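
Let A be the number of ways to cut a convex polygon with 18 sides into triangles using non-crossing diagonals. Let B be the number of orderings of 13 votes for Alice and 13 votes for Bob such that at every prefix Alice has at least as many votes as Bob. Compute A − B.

The number of triangulations of an 18-gon is the Catalan number C_16 (index = sides − 2). So A = C_16 = 35357670.
Reading a vote for the leader as '(' and for the other as ')' turns such a sequence into a balanced string of 13 pairs, so the count is C_13. So B = C_13 = 742900.
A − B = 35357670 − 742900 = 34614770.

34614770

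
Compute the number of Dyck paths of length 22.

A Dyck path with 11 up-steps and 11 down-steps has semilength 11, so there are C_11 of them.
C_11 = C_10 · 2(2·10+1)/(10+2) = 16796 · 42/12 = 58786.

58786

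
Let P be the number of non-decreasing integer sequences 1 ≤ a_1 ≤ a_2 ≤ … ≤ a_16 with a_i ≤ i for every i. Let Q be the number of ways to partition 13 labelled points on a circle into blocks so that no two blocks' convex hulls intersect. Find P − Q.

Weakly increasing sequences with a_i ≤ i biject with Dyck paths of semilength 16, so there are C_16. So P = C_16 = 35357670.
The non-crossing partitions of [13] form a lattice of size C_13. So Q = C_13 = 742900.
P − Q = 35357670 − 742900 = 34614770.

34614770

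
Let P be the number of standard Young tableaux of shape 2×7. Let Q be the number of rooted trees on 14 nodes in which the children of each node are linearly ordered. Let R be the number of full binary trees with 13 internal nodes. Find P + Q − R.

429

By the hook-length formula (or a Dyck-path bijection), SYT of shape 2×7 number C_7. So P = C_7 = 429.
Rooted ordered (plane) trees on m nodes have m−1 edges and are counted by C_{m−1}; m = 14 gives C_13. So Q = C_13 = 742900.
Full binary trees with n internal nodes are counted by C_n; here n = 13. So R = C_13 = 742900.
P + Q − R = 429 + 742900 − 742900 = 429.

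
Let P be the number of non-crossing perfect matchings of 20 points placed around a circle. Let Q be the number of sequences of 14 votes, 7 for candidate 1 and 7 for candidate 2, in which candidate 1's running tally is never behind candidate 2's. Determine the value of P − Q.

16367

Pairing 20 circle points by 10 non-crossing chords gives C_10 matchings. So P = C_10 = 16796.
Ballot sequences with n votes each where one side never trails are Dyck words, counted by C_n; here n = 7. So Q = C_7 = 429.
P − Q = 16796 − 429 = 16367.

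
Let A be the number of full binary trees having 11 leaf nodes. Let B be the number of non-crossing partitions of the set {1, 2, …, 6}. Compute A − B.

A full binary tree with L leaves has L−1 internal nodes and is counted by C_{L−1}; L = 11 gives C_10. So A = C_10 = 16796.
The non-crossing partitions of [6] form a lattice of size C_6. So B = C_6 = 132.
A − B = 16796 − 132 = 16664.

16664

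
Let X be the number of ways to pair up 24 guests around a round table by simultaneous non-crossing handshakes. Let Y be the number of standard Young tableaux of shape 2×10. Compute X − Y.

With 24 = 2·12 people, non-crossing handshake pairings are non-crossing perfect matchings on a circle, counted by C_12. So X = C_12 = 208012.
By the hook-length formula (or a Dyck-path bijection), SYT of shape 2×10 number C_10. So Y = C_10 = 16796.
X − Y = 208012 − 16796 = 191216.

191216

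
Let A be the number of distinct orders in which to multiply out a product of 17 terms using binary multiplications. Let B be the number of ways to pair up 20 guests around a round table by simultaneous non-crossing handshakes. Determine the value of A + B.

Parenthesizations of m factors correspond to full binary trees with m leaves, counted by C_{m−1}; m = 17 gives C_16. So A = C_16 = 35357670.
With 20 = 2·10 people, non-crossing handshake pairings are non-crossing perfect matchings on a circle, counted by C_10. So B = C_10 = 16796.
A + B = 35357670 + 16796 = 35374466.

35374466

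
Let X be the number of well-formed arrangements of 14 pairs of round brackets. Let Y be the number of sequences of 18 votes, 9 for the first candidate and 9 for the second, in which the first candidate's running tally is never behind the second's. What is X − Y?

2669578

With 14 pairs the number of balanced bracket strings is the Catalan number C_14. So X = C_14 = 2674440.
Ballot sequences with n votes each where one side never trails are Dyck words, counted by C_n; here n = 9. So Y = C_9 = 4862.
X − Y = 2674440 − 4862 = 2669578.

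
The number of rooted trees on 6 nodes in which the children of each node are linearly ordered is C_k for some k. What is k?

A rooted plane tree on 6 nodes has 5 edges, and such trees are counted by C_5.

5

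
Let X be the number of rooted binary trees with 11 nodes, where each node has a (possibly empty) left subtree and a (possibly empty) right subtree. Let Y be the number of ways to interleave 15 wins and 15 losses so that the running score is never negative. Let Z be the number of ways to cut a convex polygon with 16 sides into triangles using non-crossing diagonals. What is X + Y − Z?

7079191

There are C_n binary search tree shapes on n keys; with n = 11 that is C_11. So X = C_11 = 58786.
Ballot sequences with n votes each where one side never trails are Dyck words, counted by C_n; here n = 15. So Y = C_15 = 9694845.
Triangulations of a convex m-gon are counted by C_{m−2}; with m = 16 this is C_14. So Z = C_14 = 2674440.
X + Y − Z = 58786 + 9694845 − 2674440 = 7079191.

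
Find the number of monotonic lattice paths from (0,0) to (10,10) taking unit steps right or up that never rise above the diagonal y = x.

Monotone paths in an n×n grid that stay weakly below the diagonal are counted by C_n; here n = 10.
C_10 = C(20,10)/11 = 184756/11 = 16796.

16796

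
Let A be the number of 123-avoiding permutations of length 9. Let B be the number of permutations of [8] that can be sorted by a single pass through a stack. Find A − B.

3432

For any fixed pattern of length 3, the pattern-avoiding permutations of [9] number C_9. So A = C_9 = 4862.
By Knuth's characterisation, the stack-sortable permutations of length 8 are the 231-avoiders, numbering C_8. So B = C_8 = 1430.
A − B = 4862 − 1430 = 3432.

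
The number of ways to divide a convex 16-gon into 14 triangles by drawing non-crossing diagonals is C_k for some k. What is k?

14

The number of triangulations of a 16-gon is the Catalan number C_14 (index = sides − 2).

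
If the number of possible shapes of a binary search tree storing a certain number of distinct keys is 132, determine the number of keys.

6

Binary search tree shapes on n keys are counted by C_n, and C_6 = 132.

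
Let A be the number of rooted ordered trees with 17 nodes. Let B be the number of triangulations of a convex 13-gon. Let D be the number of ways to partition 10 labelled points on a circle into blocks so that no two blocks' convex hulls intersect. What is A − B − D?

A rooted plane tree on 17 nodes has 16 edges, and such trees are counted by C_16. So A = C_16 = 35357670.
A convex 13-gon is triangulated into 11 triangles, and the number of such triangulations is the Catalan number C_{13−2} = C_11. So B = C_11 = 58786.
Non-crossing partitions of an n-element set are counted by C_n; here n = 10. So D = C_10 = 16796.
A − B − D = 35357670 − 58786 − 16796 = 35282088.

35282088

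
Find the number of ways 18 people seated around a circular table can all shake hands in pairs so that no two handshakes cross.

With 18 = 2·9 people, non-crossing handshake pairings are non-crossing perfect matchings on a circle, counted by C_9.
C_9 = C(18,9)/10 = 48620/10 = 4862.

4862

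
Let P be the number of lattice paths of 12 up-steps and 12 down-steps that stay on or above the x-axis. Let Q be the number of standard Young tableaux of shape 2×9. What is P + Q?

Paths of 12 up- and 12 down-steps that never dip below the axis are Dyck paths; their count is C_12. So P = C_12 = 208012.
Standard Young tableaux of shape 2×n are counted by C_n; here n = 9. So Q = C_9 = 4862.
P + Q = 208012 + 4862 = 212874.

212874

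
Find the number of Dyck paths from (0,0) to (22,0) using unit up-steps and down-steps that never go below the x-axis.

Dyck paths of semilength n (length 2n) are counted by C_n; here n = 11.
C_11 = C(22,11)/12 = 705432/12 = 58786.

58786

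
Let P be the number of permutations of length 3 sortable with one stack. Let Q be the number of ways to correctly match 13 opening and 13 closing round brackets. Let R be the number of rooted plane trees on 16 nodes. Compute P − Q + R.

Stack-sortable permutations are exactly the 231-avoiding ones, counted by C_n; here n = 3. So P = C_3 = 5.
With 13 pairs the number of balanced bracket strings is the Catalan number C_13. So Q = C_13 = 742900.
A rooted plane tree on 16 nodes has 15 edges, and such trees are counted by C_15. So R = C_15 = 9694845.
P − Q + R = 5 − 742900 + 9694845 = 8951950.

8951950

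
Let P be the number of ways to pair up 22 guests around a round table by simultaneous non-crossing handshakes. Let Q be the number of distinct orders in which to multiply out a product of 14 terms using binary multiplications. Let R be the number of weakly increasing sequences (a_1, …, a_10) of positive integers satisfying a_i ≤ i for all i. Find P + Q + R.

818482

Non-crossing handshake pairings of 2n people are counted by C_n; 22 people gives n = 11. So P = C_11 = 58786.
Bracketing 14 factors into binary products is counted by C_{14−1} = C_13. So Q = C_13 = 742900.
Such sub-staircase sequences of length n are counted by C_n; here n = 10. So R = C_10 = 16796.
P + Q + R = 58786 + 742900 + 16796 = 818482.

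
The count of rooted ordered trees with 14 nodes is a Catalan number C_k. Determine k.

13

A rooted plane tree on 14 nodes has 13 edges, and such trees are counted by C_13.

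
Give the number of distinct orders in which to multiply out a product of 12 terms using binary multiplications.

58786

Ways to associate a product of 12 factors correspond to binary trees on 12 leaves, so the count is C_11.
C_11 = C_10 · 2(2·10+1)/(10+2) = 16796 · 42/12 = 58786.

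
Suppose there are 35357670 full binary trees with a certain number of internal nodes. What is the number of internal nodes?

Full binary trees with n internal nodes are counted by C_n. The Catalan number equal to 35357670 is C_16.

16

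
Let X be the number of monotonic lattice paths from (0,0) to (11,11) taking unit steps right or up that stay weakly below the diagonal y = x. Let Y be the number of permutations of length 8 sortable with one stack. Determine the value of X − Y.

57356

Monotone paths in an n×n grid that stay weakly below the diagonal are counted by C_n; here n = 11. So X = C_11 = 58786.
By Knuth's characterisation, the stack-sortable permutations of length 8 are the 231-avoiders, numbering C_8. So Y = C_8 = 1430.
X − Y = 58786 − 1430 = 57356.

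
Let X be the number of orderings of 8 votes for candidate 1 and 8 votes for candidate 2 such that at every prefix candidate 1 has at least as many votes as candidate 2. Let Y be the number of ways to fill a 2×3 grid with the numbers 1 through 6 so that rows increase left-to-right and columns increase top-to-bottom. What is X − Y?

1425

Ballot sequences with n votes each where one side never trails are Dyck words, counted by C_n; here n = 8. So X = C_8 = 1430.
Standard Young tableaux of shape 2×n are counted by C_n; here n = 3. So Y = C_3 = 5.
X − Y = 1430 − 5 = 1425.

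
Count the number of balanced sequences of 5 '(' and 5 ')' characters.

42

Balanced strings of n pairs of brackets are counted by C_n; here n = 5.
C_5 = C(10,5)/6 = 252/6 = 42.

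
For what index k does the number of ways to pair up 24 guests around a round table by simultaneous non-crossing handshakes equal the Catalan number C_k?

12

Non-crossing handshake pairings of 2n people are counted by C_n; 24 people gives n = 12.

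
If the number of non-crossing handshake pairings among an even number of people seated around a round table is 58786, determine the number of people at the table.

22

Non-crossing handshake pairings of 2n people are counted by C_n. Since C_11 = 58786, the index is 11.
So n = 11, and there are 2n = 22 people.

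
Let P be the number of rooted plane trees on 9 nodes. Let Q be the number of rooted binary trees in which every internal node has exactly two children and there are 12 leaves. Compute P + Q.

60216

Rooted ordered (plane) trees on m nodes have m−1 edges and are counted by C_{m−1}; m = 9 gives C_8. So P = C_8 = 1430.
A full binary tree with L leaves has L−1 internal nodes and is counted by C_{L−1}; L = 12 gives C_11. So Q = C_11 = 58786.
P + Q = 1430 + 58786 = 60216.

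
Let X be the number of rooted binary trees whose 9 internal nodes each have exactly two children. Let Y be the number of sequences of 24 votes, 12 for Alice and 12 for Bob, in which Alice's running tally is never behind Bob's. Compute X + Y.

Full binary trees with n internal nodes are counted by C_n; here n = 9. So X = C_9 = 4862.
Ballot sequences with n votes each where one side never trails are Dyck words, counted by C_n; here n = 12. So Y = C_12 = 208012.
X + Y = 4862 + 208012 = 212874.

212874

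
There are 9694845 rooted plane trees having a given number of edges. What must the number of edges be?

15

Rooted ordered trees with n edges are counted by C_n, and C_15 = 9694845.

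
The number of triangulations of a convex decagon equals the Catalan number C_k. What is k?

A convex 10-gon is triangulated into 8 triangles, and the number of such triangulations is the Catalan number C_{10−2} = C_8.

8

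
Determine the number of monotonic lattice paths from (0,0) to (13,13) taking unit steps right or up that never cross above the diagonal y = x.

742900

Monotone paths in an n×n grid that stay weakly below the diagonal are counted by C_n; here n = 13.
C_13 = C(26,13)/14 = 10400600/14 = 742900.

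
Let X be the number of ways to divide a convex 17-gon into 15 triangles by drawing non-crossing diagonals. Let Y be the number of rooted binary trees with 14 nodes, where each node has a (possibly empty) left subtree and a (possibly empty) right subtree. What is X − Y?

7020405

The number of triangulations of a 17-gon is the Catalan number C_15 (index = sides − 2). So X = C_15 = 9694845.
Binary trees (left/right distinguished) on n nodes are counted by C_n; here n = 14. So Y = C_14 = 2674440.
X − Y = 9694845 − 2674440 = 7020405.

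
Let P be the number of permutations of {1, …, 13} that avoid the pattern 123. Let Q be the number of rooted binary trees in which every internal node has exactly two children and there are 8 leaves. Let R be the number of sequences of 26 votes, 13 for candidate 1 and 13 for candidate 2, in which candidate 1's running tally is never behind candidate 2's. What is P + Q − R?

429

For any fixed pattern of length 3, the pattern-avoiding permutations of [13] number C_13. So P = C_13 = 742900.
A full binary tree with L leaves has L−1 internal nodes and is counted by C_{L−1}; L = 8 gives C_7. So Q = C_7 = 429.
Reading a vote for the leader as '(' and for the other as ')' turns such a sequence into a balanced string of 13 pairs, so the count is C_13. So R = C_13 = 742900.
P + Q − R = 742900 + 429 − 742900 = 429.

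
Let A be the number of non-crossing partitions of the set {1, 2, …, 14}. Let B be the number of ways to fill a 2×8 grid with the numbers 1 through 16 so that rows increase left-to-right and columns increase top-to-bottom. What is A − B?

2673010

The non-crossing partitions of [14] form a lattice of size C_14. So A = C_14 = 2674440.
Standard Young tableaux of shape 2×n are counted by C_n; here n = 8. So B = C_8 = 1430.
A − B = 2674440 − 1430 = 2673010.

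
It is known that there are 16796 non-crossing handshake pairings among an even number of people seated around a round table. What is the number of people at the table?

Non-crossing handshake pairings of 2n people are counted by C_n, and C_10 = 16796.
So n = 10, and there are 2n = 20 people.

20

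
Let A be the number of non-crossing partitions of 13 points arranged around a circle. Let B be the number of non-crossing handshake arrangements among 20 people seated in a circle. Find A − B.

The non-crossing partitions of [13] form a lattice of size C_13. So A = C_13 = 742900.
Non-crossing handshake pairings of 2n people are counted by C_n; 20 people gives n = 10. So B = C_10 = 16796.
A − B = 742900 − 16796 = 726104.

726104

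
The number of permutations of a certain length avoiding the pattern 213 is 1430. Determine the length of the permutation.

Permutations of [n] avoiding a fixed length-3 pattern are counted by C_n. Since C_8 = 1430, the index is 8.

8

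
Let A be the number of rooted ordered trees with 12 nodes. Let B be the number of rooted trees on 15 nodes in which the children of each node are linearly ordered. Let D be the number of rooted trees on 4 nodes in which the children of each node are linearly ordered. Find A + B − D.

2733221

Rooted ordered (plane) trees on m nodes have m−1 edges and are counted by C_{m−1}; m = 12 gives C_11. So A = C_11 = 58786.
A rooted plane tree on 15 nodes has 14 edges, and such trees are counted by C_14. So B = C_14 = 2674440.
Rooted ordered (plane) trees on m nodes have m−1 edges and are counted by C_{m−1}; m = 4 gives C_3. So D = C_3 = 5.
A + B − D = 58786 + 2674440 − 5 = 2733221.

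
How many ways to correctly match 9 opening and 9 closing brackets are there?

A balanced arrangement of 9 bracket pairs is a Dyck word of semilength 9, so the count is C_9.
C_9 = C(18,9)/10 = 48620/10 = 4862.

4862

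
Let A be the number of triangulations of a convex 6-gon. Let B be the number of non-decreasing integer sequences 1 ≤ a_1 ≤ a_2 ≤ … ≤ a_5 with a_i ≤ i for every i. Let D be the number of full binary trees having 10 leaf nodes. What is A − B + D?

4834

A convex 6-gon is triangulated into 4 triangles, and the number of such triangulations is the Catalan number C_{6−2} = C_4. So A = C_4 = 14.
Weakly increasing sequences with a_i ≤ i biject with Dyck paths of semilength 5, so there are C_5. So B = C_5 = 42.
A full binary tree with L leaves has L−1 internal nodes and is counted by C_{L−1}; L = 10 gives C_9. So D = C_9 = 4862.
A − B + D = 14 − 42 + 4862 = 4834.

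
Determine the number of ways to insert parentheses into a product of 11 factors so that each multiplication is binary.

Bracketing 11 factors into binary products is counted by C_{11−1} = C_10.
C_10 = 16796.

16796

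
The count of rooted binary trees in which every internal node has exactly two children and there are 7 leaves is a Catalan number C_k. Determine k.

6

Full binary trees with 7 leaves have 7−1 = 6 internal nodes, so there are C_6 of them.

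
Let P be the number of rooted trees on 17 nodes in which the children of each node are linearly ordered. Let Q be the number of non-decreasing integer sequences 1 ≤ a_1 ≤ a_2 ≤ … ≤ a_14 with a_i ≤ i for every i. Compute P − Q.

A rooted plane tree on 17 nodes has 16 edges, and such trees are counted by C_16. So P = C_16 = 35357670.
Such sub-staircase sequences of length n are counted by C_n; here n = 14. So Q = C_14 = 2674440.
P − Q = 35357670 − 2674440 = 32683230.

32683230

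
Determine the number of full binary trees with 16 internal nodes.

35357670

The number of full binary trees on 16 internal nodes is the Catalan number C_16.
C_16 = C(32,16)/17 = 601080390/17 = 35357670.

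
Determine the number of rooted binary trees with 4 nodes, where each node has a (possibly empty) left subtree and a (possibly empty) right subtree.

14

There are C_n binary search tree shapes on n keys; with n = 4 that is C_4.
C_4 = 14.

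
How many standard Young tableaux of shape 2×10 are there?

Standard Young tableaux of shape 2×n are counted by C_n; here n = 10.
C_10 = C(20,10)/11 = 184756/11 = 16796.

16796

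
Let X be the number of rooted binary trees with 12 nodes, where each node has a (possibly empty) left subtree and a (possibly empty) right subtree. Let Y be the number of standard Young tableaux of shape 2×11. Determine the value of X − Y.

Binary trees (left/right distinguished) on n nodes are counted by C_n; here n = 12. So X = C_12 = 208012.
By the hook-length formula (or a Dyck-path bijection), SYT of shape 2×11 number C_11. So Y = C_11 = 58786.
X − Y = 208012 − 58786 = 149226.

149226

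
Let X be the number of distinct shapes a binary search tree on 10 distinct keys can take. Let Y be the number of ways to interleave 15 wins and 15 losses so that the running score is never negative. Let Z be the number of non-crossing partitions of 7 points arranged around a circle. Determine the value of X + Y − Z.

9711212

Binary trees (left/right distinguished) on n nodes are counted by C_n; here n = 10. So X = C_10 = 16796.
Reading a vote for the leader as '(' and for the other as ')' turns such a sequence into a balanced string of 15 pairs, so the count is C_15. So Y = C_15 = 9694845.
The non-crossing partitions of [7] form a lattice of size C_7. So Z = C_7 = 429.
X + Y − Z = 16796 + 9694845 − 429 = 9711212.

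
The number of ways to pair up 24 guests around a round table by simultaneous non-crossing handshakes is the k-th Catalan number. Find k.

Non-crossing handshake pairings of 2n people are counted by C_n; 24 people gives n = 12.

12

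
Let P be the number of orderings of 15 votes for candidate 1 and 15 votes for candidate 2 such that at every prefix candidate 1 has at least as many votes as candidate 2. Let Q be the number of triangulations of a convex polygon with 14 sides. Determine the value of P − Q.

9486833

Reading a vote for the leader as '(' and for the other as ')' turns such a sequence into a balanced string of 15 pairs, so the count is C_15. So P = C_15 = 9694845.
The number of triangulations of a 14-gon is the Catalan number C_12 (index = sides − 2). So Q = C_12 = 208012.
P − Q = 9694845 − 208012 = 9486833.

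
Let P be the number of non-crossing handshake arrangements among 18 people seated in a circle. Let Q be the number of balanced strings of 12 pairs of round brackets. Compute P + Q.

With 18 = 2·9 people, non-crossing handshake pairings are non-crossing perfect matchings on a circle, counted by C_9. So P = C_9 = 4862.
Balanced strings of n pairs of brackets are counted by C_n; here n = 12. So Q = C_12 = 208012.
P + Q = 4862 + 208012 = 212874.

212874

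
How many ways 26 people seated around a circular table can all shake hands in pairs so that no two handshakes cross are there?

With 26 = 2·13 people, non-crossing handshake pairings are non-crossing perfect matchings on a circle, counted by C_13.
C_13 = C_12 · 2(2·12+1)/(12+2) = 208012 · 50/14 = 742900.

742900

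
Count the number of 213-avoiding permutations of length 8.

Permutations of [n] avoiding any single length-3 pattern are counted by C_n; here n = 8.
C_8 = 1430.

1430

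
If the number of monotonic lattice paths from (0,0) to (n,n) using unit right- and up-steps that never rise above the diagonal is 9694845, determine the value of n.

Such diagonal-avoiding paths in an n×n grid are counted by C_n. The Catalan number equal to 9694845 is C_15.

15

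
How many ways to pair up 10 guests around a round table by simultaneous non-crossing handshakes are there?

Non-crossing handshake pairings of 2n people are counted by C_n; 10 people gives n = 5.
C_5 = 42.

42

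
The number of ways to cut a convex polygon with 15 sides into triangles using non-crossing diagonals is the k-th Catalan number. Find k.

13

A convex 15-gon is triangulated into 13 triangles, and the number of such triangulations is the Catalan number C_{15−2} = C_13.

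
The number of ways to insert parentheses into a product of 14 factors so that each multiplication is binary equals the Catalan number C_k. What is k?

13

Ways to associate a product of 14 factors correspond to binary trees on 14 leaves, so the count is C_13.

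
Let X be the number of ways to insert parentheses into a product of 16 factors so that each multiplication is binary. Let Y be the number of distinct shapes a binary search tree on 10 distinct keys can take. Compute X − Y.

9678049

Bracketing 16 factors into binary products is counted by C_{16−1} = C_15. So X = C_15 = 9694845.
Binary trees (left/right distinguished) on n nodes are counted by C_n; here n = 10. So Y = C_10 = 16796.
X − Y = 9694845 − 16796 = 9678049.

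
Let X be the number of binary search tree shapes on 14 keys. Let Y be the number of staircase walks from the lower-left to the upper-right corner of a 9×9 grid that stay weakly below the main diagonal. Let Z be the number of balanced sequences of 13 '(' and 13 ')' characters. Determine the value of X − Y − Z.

1926678

There are C_n binary search tree shapes on n keys; with n = 14 that is C_14. So X = C_14 = 2674440.
Monotone paths in an n×n grid that stay weakly below the diagonal are counted by C_n; here n = 9. So Y = C_9 = 4862.
Balanced strings of n pairs of brackets are counted by C_n; here n = 13. So Z = C_13 = 742900.
X − Y − Z = 2674440 − 4862 − 742900 = 1926678.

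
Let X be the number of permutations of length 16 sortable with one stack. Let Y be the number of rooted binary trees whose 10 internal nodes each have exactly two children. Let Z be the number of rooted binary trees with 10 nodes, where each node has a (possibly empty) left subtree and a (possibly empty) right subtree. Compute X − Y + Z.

By Knuth's characterisation, the stack-sortable permutations of length 16 are the 231-avoiders, numbering C_16. So X = C_16 = 35357670.
The number of full binary trees on 10 internal nodes is the Catalan number C_10. So Y = C_10 = 16796.
Binary trees (left/right distinguished) on n nodes are counted by C_n; here n = 10. So Z = C_10 = 16796.
X − Y + Z = 35357670 − 16796 + 16796 = 35357670.

35357670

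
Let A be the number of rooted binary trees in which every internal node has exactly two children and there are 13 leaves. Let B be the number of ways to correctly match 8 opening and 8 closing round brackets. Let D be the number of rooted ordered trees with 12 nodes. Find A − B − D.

Full binary trees with 13 leaves have 13−1 = 12 internal nodes, so there are C_12 of them. So A = C_12 = 208012.
Balanced strings of n pairs of brackets are counted by C_n; here n = 8. So B = C_8 = 1430.
Rooted ordered (plane) trees on m nodes have m−1 edges and are counted by C_{m−1}; m = 12 gives C_11. So D = C_11 = 58786.
A − B − D = 208012 − 1430 − 58786 = 147796.

147796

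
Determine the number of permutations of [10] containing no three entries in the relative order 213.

16796

Permutations of [n] avoiding any single length-3 pattern are counted by C_n; here n = 10.
C_10 = C(20,10)/11 = 184756/11 = 16796.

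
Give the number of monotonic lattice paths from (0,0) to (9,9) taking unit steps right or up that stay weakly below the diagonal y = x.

4862

Sub-diagonal monotone paths from (0,0) to (9,9) biject with Dyck paths of semilength 9, giving C_9.
C_9 = C_8 · 2(2·8+1)/(8+2) = 1430 · 34/10 = 4862.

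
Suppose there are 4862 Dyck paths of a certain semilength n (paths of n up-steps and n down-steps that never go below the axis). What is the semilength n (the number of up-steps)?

Dyck paths of semilength n are counted by C_n; 4862 = C_9.

9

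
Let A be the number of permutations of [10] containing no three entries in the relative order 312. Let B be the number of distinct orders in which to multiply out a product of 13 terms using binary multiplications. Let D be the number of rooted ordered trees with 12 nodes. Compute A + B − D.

For any fixed pattern of length 3, the pattern-avoiding permutations of [10] number C_10. So A = C_10 = 16796.
Ways to associate a product of 13 factors correspond to binary trees on 13 leaves, so the count is C_12. So B = C_12 = 208012.
Rooted ordered (plane) trees on m nodes have m−1 edges and are counted by C_{m−1}; m = 12 gives C_11. So D = C_11 = 58786.
A + B − D = 16796 + 208012 − 58786 = 166022.

166022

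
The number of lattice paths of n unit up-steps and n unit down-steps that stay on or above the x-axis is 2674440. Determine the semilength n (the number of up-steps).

Dyck paths of semilength n are counted by C_n. Since C_14 = 2674440, the index is 14.

14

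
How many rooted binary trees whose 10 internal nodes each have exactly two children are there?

16796

The number of full binary trees on 10 internal nodes is the Catalan number C_10.
C_10 = C(20,10)/11 = 184756/11 = 16796.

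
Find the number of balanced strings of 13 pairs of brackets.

742900

With 13 pairs the number of balanced bracket strings is the Catalan number C_13.
C_13 = 742900.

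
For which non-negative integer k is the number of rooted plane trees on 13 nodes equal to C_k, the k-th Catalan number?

12

Rooted ordered (plane) trees on m nodes have m−1 edges and are counted by C_{m−1}; m = 13 gives C_12.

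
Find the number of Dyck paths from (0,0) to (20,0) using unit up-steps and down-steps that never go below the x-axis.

16796

Dyck paths of semilength n (length 2n) are counted by C_n; here n = 10.
C_10 = 16796.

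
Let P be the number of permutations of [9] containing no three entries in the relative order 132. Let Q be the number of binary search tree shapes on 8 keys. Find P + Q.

6292

For any fixed pattern of length 3, the pattern-avoiding permutations of [9] number C_9. So P = C_9 = 4862.
There are C_n binary search tree shapes on n keys; with n = 8 that is C_8. So Q = C_8 = 1430.
P + Q = 4862 + 1430 = 6292.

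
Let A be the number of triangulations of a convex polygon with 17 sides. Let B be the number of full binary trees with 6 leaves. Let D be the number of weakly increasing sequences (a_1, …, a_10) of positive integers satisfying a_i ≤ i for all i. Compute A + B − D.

A convex 17-gon is triangulated into 15 triangles, and the number of such triangulations is the Catalan number C_{17−2} = C_15. So A = C_15 = 9694845.
A full binary tree with L leaves has L−1 internal nodes and is counted by C_{L−1}; L = 6 gives C_5. So B = C_5 = 42.
Such sub-staircase sequences of length n are counted by C_n; here n = 10. So D = C_10 = 16796.
A + B − D = 9694845 + 42 − 16796 = 9678091.

9678091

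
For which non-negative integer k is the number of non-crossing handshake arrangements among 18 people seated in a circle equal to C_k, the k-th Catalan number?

With 18 = 2·9 people, non-crossing handshake pairings are non-crossing perfect matchings on a circle, counted by C_9.

9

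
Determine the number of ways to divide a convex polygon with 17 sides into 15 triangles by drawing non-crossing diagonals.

Triangulations of a convex m-gon are counted by C_{m−2}; with m = 17 this is C_15.
C_15 = C(30,15)/16 = 155117520/16 = 9694845.

9694845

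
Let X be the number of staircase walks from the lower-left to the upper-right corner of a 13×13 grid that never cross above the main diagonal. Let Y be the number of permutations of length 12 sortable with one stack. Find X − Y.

Monotone paths in an n×n grid that stay weakly below the diagonal are counted by C_n; here n = 13. So X = C_13 = 742900.
By Knuth's characterisation, the stack-sortable permutations of length 12 are the 231-avoiders, numbering C_12. So Y = C_12 = 208012.
X − Y = 742900 − 208012 = 534888.

534888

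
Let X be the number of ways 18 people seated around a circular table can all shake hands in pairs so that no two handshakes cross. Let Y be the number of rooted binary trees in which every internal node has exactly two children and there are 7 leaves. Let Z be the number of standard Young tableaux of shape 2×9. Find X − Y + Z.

With 18 = 2·9 people, non-crossing handshake pairings are non-crossing perfect matchings on a circle, counted by C_9. So X = C_9 = 4862.
A full binary tree with L leaves has L−1 internal nodes and is counted by C_{L−1}; L = 7 gives C_6. So Y = C_6 = 132.
Standard Young tableaux of shape 2×n are counted by C_n; here n = 9. So Z = C_9 = 4862.
X − Y + Z = 4862 − 132 + 4862 = 9592.

9592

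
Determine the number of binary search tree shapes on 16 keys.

35357670

Rooted binary trees with 16 nodes (each child slot possibly empty) number C_16.
C_16 = C(32,16)/17 = 601080390/17 = 35357670.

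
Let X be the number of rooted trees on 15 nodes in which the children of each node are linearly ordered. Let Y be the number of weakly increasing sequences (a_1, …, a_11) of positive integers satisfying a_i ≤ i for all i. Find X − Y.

A rooted plane tree on 15 nodes has 14 edges, and such trees are counted by C_14. So X = C_14 = 2674440.
Weakly increasing sequences with a_i ≤ i biject with Dyck paths of semilength 11, so there are C_11. So Y = C_11 = 58786.
X − Y = 2674440 − 58786 = 2615654.

2615654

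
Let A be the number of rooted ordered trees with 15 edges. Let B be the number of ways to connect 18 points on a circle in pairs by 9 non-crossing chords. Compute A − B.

9689983

A rooted plane tree with 15 edges has 16 nodes, and the count is C_15. So A = C_15 = 9694845.
Non-crossing perfect matchings of 2n points on a circle are counted by C_n; with 18 points, n = 9. So B = C_9 = 4862.
A − B = 9694845 − 4862 = 9689983.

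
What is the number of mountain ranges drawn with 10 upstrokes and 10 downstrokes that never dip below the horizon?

Paths of 10 up- and 10 down-steps that never dip below the axis are Dyck paths; their count is C_10.
C_10 = C(20,10)/11 = 184756/11 = 16796.

16796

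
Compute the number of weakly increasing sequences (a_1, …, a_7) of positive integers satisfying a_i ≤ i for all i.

Such sub-staircase sequences of length n are counted by C_n; here n = 7.
C_7 = 429.

429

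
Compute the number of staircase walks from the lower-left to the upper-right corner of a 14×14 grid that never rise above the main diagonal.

Sub-diagonal monotone paths from (0,0) to (14,14) biject with Dyck paths of semilength 14, giving C_14.
C_14 = 2674440.

2674440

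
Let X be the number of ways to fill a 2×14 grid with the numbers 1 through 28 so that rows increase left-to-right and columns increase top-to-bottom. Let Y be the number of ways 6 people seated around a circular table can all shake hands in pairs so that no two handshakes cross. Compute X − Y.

2674435

Standard Young tableaux of shape 2×n are counted by C_n; here n = 14. So X = C_14 = 2674440.
With 6 = 2·3 people, non-crossing handshake pairings are non-crossing perfect matchings on a circle, counted by C_3. So Y = C_3 = 5.
X − Y = 2674440 − 5 = 2674435.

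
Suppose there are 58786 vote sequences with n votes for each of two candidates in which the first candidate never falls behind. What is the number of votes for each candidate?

Such ballot sequences with n votes each are counted by C_n, and C_11 = 58786.

11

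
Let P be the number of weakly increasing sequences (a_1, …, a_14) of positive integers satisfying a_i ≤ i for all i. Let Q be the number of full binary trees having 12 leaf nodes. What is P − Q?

2615654

Weakly increasing sequences with a_i ≤ i biject with Dyck paths of semilength 14, so there are C_14. So P = C_14 = 2674440.
A full binary tree with L leaves has L−1 internal nodes and is counted by C_{L−1}; L = 12 gives C_11. So Q = C_11 = 58786.
P − Q = 2674440 − 58786 = 2615654.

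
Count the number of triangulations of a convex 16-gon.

2674440

Triangulations of a convex m-gon are counted by C_{m−2}; with m = 16 this is C_14.
C_14 = C(28,14)/15 = 40116600/15 = 2674440.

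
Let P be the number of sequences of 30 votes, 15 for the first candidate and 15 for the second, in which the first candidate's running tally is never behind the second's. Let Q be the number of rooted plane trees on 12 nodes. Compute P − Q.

9636059

Reading a vote for the leader as '(' and for the other as ')' turns such a sequence into a balanced string of 15 pairs, so the count is C_15. So P = C_15 = 9694845.
A rooted plane tree on 12 nodes has 11 edges, and such trees are counted by C_11. So Q = C_11 = 58786.
P − Q = 9694845 − 58786 = 9636059.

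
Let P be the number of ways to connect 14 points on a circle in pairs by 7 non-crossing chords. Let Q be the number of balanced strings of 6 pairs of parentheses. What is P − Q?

Pairing 14 circle points by 7 non-crossing chords gives C_7 matchings. So P = C_7 = 429.
Balanced strings of n pairs of brackets are counted by C_n; here n = 6. So Q = C_6 = 132.
P − Q = 429 − 132 = 297.

297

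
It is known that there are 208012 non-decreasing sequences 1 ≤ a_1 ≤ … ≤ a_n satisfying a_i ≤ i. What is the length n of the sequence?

Such sub-staircase sequences of length n are counted by C_n. Since C_12 = 208012, the index is 12.

12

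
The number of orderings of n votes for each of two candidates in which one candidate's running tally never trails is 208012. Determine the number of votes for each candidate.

Such ballot sequences with n votes each are counted by C_n; 208012 = C_12.

12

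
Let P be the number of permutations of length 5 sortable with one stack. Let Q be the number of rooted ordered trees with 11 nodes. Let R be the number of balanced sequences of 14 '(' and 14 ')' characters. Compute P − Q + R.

2657686

Stack-sortable permutations are exactly the 231-avoiding ones, counted by C_n; here n = 5. So P = C_5 = 42.
Rooted ordered (plane) trees on m nodes have m−1 edges and are counted by C_{m−1}; m = 11 gives C_10. So Q = C_10 = 16796.
A balanced arrangement of 14 bracket pairs is a Dyck word of semilength 14, so the count is C_14. So R = C_14 = 2674440.
P − Q + R = 42 − 16796 + 2674440 = 2657686.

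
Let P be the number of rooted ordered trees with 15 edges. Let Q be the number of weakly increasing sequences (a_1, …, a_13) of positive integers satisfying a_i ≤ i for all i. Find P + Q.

10437745

Rooted ordered trees with n edges are counted by C_n; here n = 15. So P = C_15 = 9694845.
Such sub-staircase sequences of length n are counted by C_n; here n = 13. So Q = C_13 = 742900.
P + Q = 9694845 + 742900 = 10437745.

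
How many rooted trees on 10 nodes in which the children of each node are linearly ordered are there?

4862

Rooted ordered (plane) trees on m nodes have m−1 edges and are counted by C_{m−1}; m = 10 gives C_9.
C_9 = C_8 · 2(2·8+1)/(8+2) = 1430 · 34/10 = 4862.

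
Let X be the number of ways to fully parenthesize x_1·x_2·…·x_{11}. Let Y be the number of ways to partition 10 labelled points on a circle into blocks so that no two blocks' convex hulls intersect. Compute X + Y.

33592

Parenthesizations of m factors correspond to full binary trees with m leaves, counted by C_{m−1}; m = 11 gives C_10. So X = C_10 = 16796.
Non-crossing partitions of an n-element set are counted by C_n; here n = 10. So Y = C_10 = 16796.
X + Y = 16796 + 16796 = 33592.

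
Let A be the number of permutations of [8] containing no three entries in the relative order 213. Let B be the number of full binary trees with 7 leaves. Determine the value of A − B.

1298

Permutations of [n] avoiding any single length-3 pattern are counted by C_n; here n = 8. So A = C_8 = 1430.
A full binary tree with L leaves has L−1 internal nodes and is counted by C_{L−1}; L = 7 gives C_6. So B = C_6 = 132.
A − B = 1430 − 132 = 1298.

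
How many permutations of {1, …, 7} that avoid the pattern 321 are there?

For any fixed pattern of length 3, the pattern-avoiding permutations of [7] number C_7.
C_7 = 429.

429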